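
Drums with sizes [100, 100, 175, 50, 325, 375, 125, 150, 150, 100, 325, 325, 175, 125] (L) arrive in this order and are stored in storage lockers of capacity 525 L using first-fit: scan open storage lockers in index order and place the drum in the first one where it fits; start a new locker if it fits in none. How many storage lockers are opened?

  100 → locker 1 (new)  [load 100/525]
  100 → locker 1  [load 200/525]
  175 → locker 1  [load 375/525]
  50 → locker 1  [load 425/525]
  325 → locker 2 (new)  [load 325/525]
  375 → locker 3 (new)  [load 375/525]
  125 → locker 2  [load 450/525]
  150 → locker 3  [load 525/525]
  150 → locker 4 (new)  [load 150/525]
  100 → locker 1  [load 525/525]
  325 → locker 4  [load 475/525]
  325 → locker 5 (new)  [load 325/525]
  175 → locker 5  [load 500/525]
  125 → locker 6 (new)  [load 125/525]
6 storage lockers opened.

6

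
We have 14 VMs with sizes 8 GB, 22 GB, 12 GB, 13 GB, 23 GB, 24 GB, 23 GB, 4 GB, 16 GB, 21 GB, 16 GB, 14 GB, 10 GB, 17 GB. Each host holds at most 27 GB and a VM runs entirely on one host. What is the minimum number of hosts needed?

10

Total = 24 + 23 + 23 + 22 + 21 + 17 + 16 + 16 + 14 + 13 + 12 + 10 + 8 + 4 = 223 GB.
Lower bound: ⌈223/27⌉ = 9 hosts.
A packing using 10 hosts:
  host 1: 24 = 24
  host 2: 23 + 4 = 27
  host 3: 23 = 23
  host 4: 22 = 22
  host 5: 21 = 21
  host 6: 17 + 10 = 27
  host 7: 16 + 8 = 24
  host 8: 16 = 16
  host 9: 14 + 13 = 27
  host 10: 12 = 12
No arrangement into 9 hosts stays within capacity, so 10 is optimal.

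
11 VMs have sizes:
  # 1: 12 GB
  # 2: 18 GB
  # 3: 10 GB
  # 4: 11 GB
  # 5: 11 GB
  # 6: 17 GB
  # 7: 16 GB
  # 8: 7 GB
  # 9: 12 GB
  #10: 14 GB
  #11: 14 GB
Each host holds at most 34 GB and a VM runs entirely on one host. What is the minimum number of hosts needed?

Total = 18 + 17 + 16 + 14 + 14 + 12 + 12 + 11 + 11 + 10 + 7 = 142 GB.
Lower bound: ⌈142/34⌉ = 5 hosts.
A packing using 5 hosts:
  host 1: 18 + 16 = 34
  host 2: 17 + 14 = 31
  host 3: 14 + 12 + 7 = 33
  host 4: 12 + 11 + 11 = 34
  host 5: 10 = 10
This matches the lower bound, so 5 is optimal.

5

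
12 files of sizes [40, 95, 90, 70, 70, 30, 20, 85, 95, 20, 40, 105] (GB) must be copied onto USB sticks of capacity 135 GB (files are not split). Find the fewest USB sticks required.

7

Total = 105 + 95 + 95 + 90 + 85 + 70 + 70 + 40 + 40 + 30 + 20 + 20 = 760 GB.
Lower bound: ⌈760/135⌉ = 6 USB sticks.
Also, 7 files each exceed 135/2 GB, and no two of those can share a USB stick, so at least 7 USB sticks are needed.
A packing using 7 USB sticks:
  USB stick 1: 105 + 30 = 135
  USB stick 2: 95 + 40 = 135
  USB stick 3: 95 + 40 = 135
  USB stick 4: 90 + 20 + 20 = 130
  USB stick 5: 85 = 85
  USB stick 6: 70 = 70
  USB stick 7: 70 = 70
This matches the lower bound, so 7 is optimal.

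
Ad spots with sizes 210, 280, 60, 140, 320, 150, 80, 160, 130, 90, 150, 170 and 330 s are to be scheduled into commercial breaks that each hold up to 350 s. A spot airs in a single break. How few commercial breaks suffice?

Total = 330 + 320 + 280 + 210 + 170 + 160 + 150 + 150 + 140 + 130 + 90 + 80 + 60 = 2270 s.
Lower bound: ⌈2270/350⌉ = 7 commercial breaks.
A packing using 7 commercial breaks:
  break 1: 330 = 330
  break 2: 320 = 320
  break 3: 280 + 60 = 340
  break 4: 210 + 140 = 350
  break 5: 170 + 160 = 330
  break 6: 150 + 150 = 300
  break 7: 130 + 90 + 80 = 300
This matches the lower bound, so 7 is optimal.

7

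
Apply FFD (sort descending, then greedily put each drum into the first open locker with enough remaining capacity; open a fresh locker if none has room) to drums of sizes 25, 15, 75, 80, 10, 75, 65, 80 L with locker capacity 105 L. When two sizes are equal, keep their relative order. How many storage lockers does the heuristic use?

Sorted descending: 80, 80, 75, 75, 65, 25, 15, 10.
  80 → locker 1 (new)  [load 80/105]
  80 → locker 2 (new)  [load 80/105]
  75 → locker 3 (new)  [load 75/105]
  75 → locker 4 (new)  [load 75/105]
  65 → locker 5 (new)  [load 65/105]
  25 → locker 1  [load 105/105]
  15 → locker 2  [load 95/105]
  10 → locker 2  [load 105/105]
5 storage lockers opened.

5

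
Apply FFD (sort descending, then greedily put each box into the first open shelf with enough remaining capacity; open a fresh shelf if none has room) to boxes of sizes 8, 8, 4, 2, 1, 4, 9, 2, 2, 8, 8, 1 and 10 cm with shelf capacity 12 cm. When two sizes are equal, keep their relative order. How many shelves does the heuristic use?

Sorted descending: 10, 9, 8, 8, 8, 8, 4, 4, 2, 2, 2, 1, 1.
  10 → shelf 1 (new)  [load 10/12]
  9 → shelf 2 (new)  [load 9/12]
  8 → shelf 3 (new)  [load 8/12]
  8 → shelf 4 (new)  [load 8/12]
  8 → shelf 5 (new)  [load 8/12]
  8 → shelf 6 (new)  [load 8/12]
  4 → shelf 3  [load 12/12]
  4 → shelf 4  [load 12/12]
  2 → shelf 1  [load 12/12]
  2 → shelf 2  [load 11/12]
  2 → shelf 5  [load 10/12]
  1 → shelf 2  [load 12/12]
  1 → shelf 5  [load 11/12]
6 shelves opened.

6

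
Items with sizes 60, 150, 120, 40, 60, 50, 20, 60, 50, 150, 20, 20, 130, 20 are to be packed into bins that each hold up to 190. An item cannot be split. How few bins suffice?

5

Total = 150 + 150 + 130 + 120 + 60 + 60 + 60 + 50 + 50 + 40 + 20 + 20 + 20 + 20 = 950.
Lower bound: ⌈950/190⌉ = 5 bins.
A packing using 5 bins:
  bin 1: 150 + 40 = 190
  bin 2: 150 + 20 + 20 = 190
  bin 3: 130 + 60 = 190
  bin 4: 120 + 50 + 20 = 190
  bin 5: 60 + 60 + 50 + 20 = 190
This matches the lower bound, so 5 is optimal.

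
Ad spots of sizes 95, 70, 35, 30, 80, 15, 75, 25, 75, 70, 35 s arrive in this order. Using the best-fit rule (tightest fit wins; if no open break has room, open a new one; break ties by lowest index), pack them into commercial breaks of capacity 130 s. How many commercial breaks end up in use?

6

  95 → break 1 (new)  [load 95/130]
  70 → break 2 (new)  [load 70/130]
  35 → break 1  [load 130/130]
  30 → break 2  [load 100/130]
  80 → break 3 (new)  [load 80/130]
  15 → break 2  [load 115/130]
  75 → break 4 (new)  [load 75/130]
  25 → break 3  [load 105/130]
  75 → break 5 (new)  [load 75/130]
  70 → break 6 (new)  [load 70/130]
  35 → break 4  [load 110/130]
6 commercial breaks opened.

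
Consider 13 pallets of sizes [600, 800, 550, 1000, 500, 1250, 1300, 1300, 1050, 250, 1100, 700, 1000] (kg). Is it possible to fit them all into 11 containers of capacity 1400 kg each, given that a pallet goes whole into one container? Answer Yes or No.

A valid assignment using 10 containers:
  container 1: 1300 = 1300
  container 2: 1300 = 1300
  container 3: 1250 = 1250
  container 4: 1100 + 250 = 1350
  container 5: 1050 = 1050
  container 6: 1000 = 1000
  container 7: 1000 = 1000
  container 8: 800 + 600 = 1400
  container 9: 700 + 550 = 1250
  container 10: 500 = 500
That uses only 10 ≤ 11, so 11 containers are enough.

Yes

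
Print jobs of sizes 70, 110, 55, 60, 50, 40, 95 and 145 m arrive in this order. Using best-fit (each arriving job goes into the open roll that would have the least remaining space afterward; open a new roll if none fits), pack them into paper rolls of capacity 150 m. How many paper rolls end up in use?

5

  70 → roll 1 (new)  [load 70/150]
  110 → roll 2 (new)  [load 110/150]
  55 → roll 1  [load 125/150]
  60 → roll 3 (new)  [load 60/150]
  50 → roll 3  [load 110/150]
  40 → roll 2  [load 150/150]
  95 → roll 4 (new)  [load 95/150]
  145 → roll 5 (new)  [load 145/150]
5 paper rolls opened.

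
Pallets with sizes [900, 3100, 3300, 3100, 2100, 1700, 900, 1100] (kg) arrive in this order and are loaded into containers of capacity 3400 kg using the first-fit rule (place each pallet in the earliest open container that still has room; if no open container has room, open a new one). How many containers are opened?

6

  900 → container 1 (new)  [load 900/3400]
  3100 → container 2 (new)  [load 3100/3400]
  3300 → container 3 (new)  [load 3300/3400]
  3100 → container 4 (new)  [load 3100/3400]
  2100 → container 1  [load 3000/3400]
  1700 → container 5 (new)  [load 1700/3400]
  900 → container 5  [load 2600/3400]
  1100 → container 6 (new)  [load 1100/3400]
6 containers opened.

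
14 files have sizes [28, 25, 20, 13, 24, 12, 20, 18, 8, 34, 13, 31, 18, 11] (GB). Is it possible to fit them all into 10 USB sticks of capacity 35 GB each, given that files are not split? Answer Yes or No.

A valid assignment using 9 USB sticks:
  USB stick 1: 34 = 34
  USB stick 2: 31 = 31
  USB stick 3: 28 = 28
  USB stick 4: 25 + 8 = 33
  USB stick 5: 24 + 11 = 35
  USB stick 6: 20 + 13 = 33
  USB stick 7: 20 + 13 = 33
  USB stick 8: 18 + 12 = 30
  USB stick 9: 18 = 18
That uses only 9 ≤ 10, so 10 USB sticks are enough.

Yes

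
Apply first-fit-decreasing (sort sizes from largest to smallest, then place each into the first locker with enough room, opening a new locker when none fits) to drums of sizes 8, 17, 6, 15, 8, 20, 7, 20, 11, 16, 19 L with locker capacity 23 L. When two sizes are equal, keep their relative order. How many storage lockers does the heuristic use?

Sorted descending: 20, 20, 19, 17, 16, 15, 11, 8, 8, 7, 6.
  20 → locker 1 (new)  [load 20/23]
  20 → locker 2 (new)  [load 20/23]
  19 → locker 3 (new)  [load 19/23]
  17 → locker 4 (new)  [load 17/23]
  16 → locker 5 (new)  [load 16/23]
  15 → locker 6 (new)  [load 15/23]
  11 → locker 7 (new)  [load 11/23]
  8 → locker 6  [load 23/23]
  8 → locker 7  [load 19/23]
  7 → locker 5  [load 23/23]
  6 → locker 4  [load 23/23]
7 storage lockers opened.

7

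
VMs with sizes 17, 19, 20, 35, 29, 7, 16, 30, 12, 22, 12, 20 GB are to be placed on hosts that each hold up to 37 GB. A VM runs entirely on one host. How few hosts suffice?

Total = 35 + 30 + 29 + 22 + 20 + 20 + 19 + 17 + 16 + 12 + 12 + 7 = 239 GB.
Lower bound: ⌈239/37⌉ = 7 hosts.
A packing using 7 hosts:
  host 1: 35 = 35
  host 2: 30 + 7 = 37
  host 3: 29 = 29
  host 4: 22 + 12 = 34
  host 5: 20 + 17 = 37
  host 6: 20 + 16 = 36
  host 7: 19 + 12 = 31
This matches the lower bound, so 7 is optimal.

7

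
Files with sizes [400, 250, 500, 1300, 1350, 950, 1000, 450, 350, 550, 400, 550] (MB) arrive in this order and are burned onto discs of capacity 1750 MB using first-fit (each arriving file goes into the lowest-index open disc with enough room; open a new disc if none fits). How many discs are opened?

  400 → disc 1 (new)  [load 400/1750]
  250 → disc 1  [load 650/1750]
  500 → disc 1  [load 1150/1750]
  1300 → disc 2 (new)  [load 1300/1750]
  1350 → disc 3 (new)  [load 1350/1750]
  950 → disc 4 (new)  [load 950/1750]
  1000 → disc 5 (new)  [load 1000/1750]
  450 → disc 1  [load 1600/1750]
  350 → disc 2  [load 1650/1750]
  550 → disc 4  [load 1500/1750]
  400 → disc 3  [load 1750/1750]
  550 → disc 5  [load 1550/1750]
5 discs opened.

5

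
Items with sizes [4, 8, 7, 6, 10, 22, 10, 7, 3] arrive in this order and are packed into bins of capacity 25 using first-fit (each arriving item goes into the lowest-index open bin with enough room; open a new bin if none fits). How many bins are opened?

4

  4 → bin 1 (new)  [load 4/25]
  8 → bin 1  [load 12/25]
  7 → bin 1  [load 19/25]
  6 → bin 1  [load 25/25]
  10 → bin 2 (new)  [load 10/25]
  22 → bin 3 (new)  [load 22/25]
  10 → bin 2  [load 20/25]
  7 → bin 4 (new)  [load 7/25]
  3 → bin 2  [load 23/25]
4 bins opened.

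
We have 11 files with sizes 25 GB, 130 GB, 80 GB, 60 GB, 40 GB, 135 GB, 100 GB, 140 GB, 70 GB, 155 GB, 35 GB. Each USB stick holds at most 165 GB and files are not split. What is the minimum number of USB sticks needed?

7

Total = 155 + 140 + 135 + 130 + 100 + 80 + 70 + 60 + 40 + 35 + 25 = 970 GB.
Lower bound: ⌈970/165⌉ = 6 USB sticks.
A packing using 7 USB sticks:
  USB stick 1: 155 = 155
  USB stick 2: 140 + 25 = 165
  USB stick 3: 135 = 135
  USB stick 4: 130 + 35 = 165
  USB stick 5: 100 + 60 = 160
  USB stick 6: 80 + 70 = 150
  USB stick 7: 40 = 40
No arrangement into 6 USB sticks stays within capacity, so 7 is optimal.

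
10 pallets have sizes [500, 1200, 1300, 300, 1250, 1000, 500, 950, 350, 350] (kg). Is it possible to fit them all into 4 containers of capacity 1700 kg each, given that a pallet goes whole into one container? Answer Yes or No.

Total = 7700 kg; ⌈7700/1700⌉ = 5.
At least 5 containers are required, but only 4 are allowed.

No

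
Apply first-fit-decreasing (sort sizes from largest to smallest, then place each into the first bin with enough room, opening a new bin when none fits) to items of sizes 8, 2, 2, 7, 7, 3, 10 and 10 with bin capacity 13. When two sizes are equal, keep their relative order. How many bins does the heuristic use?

5

Sorted descending: 10, 10, 8, 7, 7, 3, 2, 2.
  10 → bin 1 (new)  [load 10/13]
  10 → bin 2 (new)  [load 10/13]
  8 → bin 3 (new)  [load 8/13]
  7 → bin 4 (new)  [load 7/13]
  7 → bin 5 (new)  [load 7/13]
  3 → bin 1  [load 13/13]
  2 → bin 2  [load 12/13]
  2 → bin 3  [load 10/13]
5 bins opened.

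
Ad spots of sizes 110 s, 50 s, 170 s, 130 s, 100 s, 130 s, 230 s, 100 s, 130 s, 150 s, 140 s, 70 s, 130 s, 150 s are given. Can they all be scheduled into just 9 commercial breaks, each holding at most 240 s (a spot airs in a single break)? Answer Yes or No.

Yes

A valid assignment using 9 commercial breaks:
  break 1: 230 = 230
  break 2: 170 + 70 = 240
  break 3: 150 + 50 = 200
  break 4: 150 = 150
  break 5: 140 + 100 = 240
  break 6: 130 + 110 = 240
  break 7: 130 + 100 = 230
  break 8: 130 = 130
  break 9: 130 = 130
Every load is within 240 s, so 9 commercial breaks suffice.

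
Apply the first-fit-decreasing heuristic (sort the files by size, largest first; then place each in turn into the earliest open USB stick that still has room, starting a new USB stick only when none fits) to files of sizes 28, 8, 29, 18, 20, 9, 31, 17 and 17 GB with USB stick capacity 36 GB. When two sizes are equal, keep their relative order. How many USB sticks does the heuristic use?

Sorted descending: 31, 29, 28, 20, 18, 17, 17, 9, 8.
  31 → USB stick 1 (new)  [load 31/36]
  29 → USB stick 2 (new)  [load 29/36]
  28 → USB stick 3 (new)  [load 28/36]
  20 → USB stick 4 (new)  [load 20/36]
  18 → USB stick 5 (new)  [load 18/36]
  17 → USB stick 5  [load 35/36]
  17 → USB stick 6 (new)  [load 17/36]
  9 → USB stick 4  [load 29/36]
  8 → USB stick 3  [load 36/36]
6 USB sticks opened.

6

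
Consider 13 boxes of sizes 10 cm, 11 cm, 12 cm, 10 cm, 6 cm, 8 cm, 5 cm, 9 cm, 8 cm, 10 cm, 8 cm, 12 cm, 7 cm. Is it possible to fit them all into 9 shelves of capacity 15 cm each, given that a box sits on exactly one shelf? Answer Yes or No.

No

Total = 116 cm; ⌈116/15⌉ = 8.
10 boxes each exceed half the capacity and cannot share a shelf, forcing at least 10 shelves.
At least 10 shelves are required, but only 9 are allowed.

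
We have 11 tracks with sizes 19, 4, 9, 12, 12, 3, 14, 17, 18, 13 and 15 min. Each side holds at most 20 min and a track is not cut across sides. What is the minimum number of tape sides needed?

Total = 19 + 18 + 17 + 15 + 14 + 13 + 12 + 12 + 9 + 4 + 3 = 136 min.
Lower bound: ⌈136/20⌉ = 7 tape sides.
Also, 8 tracks each exceed 10 min, and no two of those can share a side, so at least 8 tape sides are needed.
A packing using 9 tape sides:
  side 1: 19 = 19
  side 2: 18 = 18
  side 3: 17 + 3 = 20
  side 4: 15 + 4 = 19
  side 5: 14 = 14
  side 6: 13 = 13
  side 7: 12 = 12
  side 8: 12 = 12
  side 9: 9 = 9
No arrangement into 8 tape sides stays within capacity, so 9 is optimal.

9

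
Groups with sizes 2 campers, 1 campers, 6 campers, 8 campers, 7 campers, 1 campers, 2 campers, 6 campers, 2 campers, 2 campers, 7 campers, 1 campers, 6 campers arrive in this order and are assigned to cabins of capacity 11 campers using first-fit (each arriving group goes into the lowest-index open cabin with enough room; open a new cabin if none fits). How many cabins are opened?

  2 → cabin 1 (new)  [load 2/11]
  1 → cabin 1  [load 3/11]
  6 → cabin 1  [load 9/11]
  8 → cabin 2 (new)  [load 8/11]
  7 → cabin 3 (new)  [load 7/11]
  1 → cabin 1  [load 10/11]
  2 → cabin 2  [load 10/11]
  6 → cabin 4 (new)  [load 6/11]
  2 → cabin 3  [load 9/11]
  2 → cabin 3  [load 11/11]
  7 → cabin 5 (new)  [load 7/11]
  1 → cabin 1  [load 11/11]
  6 → cabin 6 (new)  [load 6/11]
6 cabins opened.

6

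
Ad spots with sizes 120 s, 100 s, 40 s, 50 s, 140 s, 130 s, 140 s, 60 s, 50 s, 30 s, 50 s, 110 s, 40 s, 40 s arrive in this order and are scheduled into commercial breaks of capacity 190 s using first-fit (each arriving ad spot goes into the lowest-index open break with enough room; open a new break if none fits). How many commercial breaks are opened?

  120 → break 1 (new)  [load 120/190]
  100 → break 2 (new)  [load 100/190]
  40 → break 1  [load 160/190]
  50 → break 2  [load 150/190]
  140 → break 3 (new)  [load 140/190]
  130 → break 4 (new)  [load 130/190]
  140 → break 5 (new)  [load 140/190]
  60 → break 4  [load 190/190]
  50 → break 3  [load 190/190]
  30 → break 1  [load 190/190]
  50 → break 5  [load 190/190]
  110 → break 6 (new)  [load 110/190]
  40 → break 2  [load 190/190]
  40 → break 6  [load 150/190]
6 commercial breaks opened.

6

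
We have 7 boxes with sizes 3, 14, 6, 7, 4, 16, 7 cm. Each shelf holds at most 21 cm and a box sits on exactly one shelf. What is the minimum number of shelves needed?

3

Total = 16 + 14 + 7 + 7 + 6 + 4 + 3 = 57 cm.
Lower bound: ⌈57/21⌉ = 3 shelves.
A packing using 3 shelves:
  shelf 1: 16 + 4 = 20
  shelf 2: 14 + 7 = 21
  shelf 3: 7 + 6 + 3 = 16
This matches the lower bound, so 3 is optimal.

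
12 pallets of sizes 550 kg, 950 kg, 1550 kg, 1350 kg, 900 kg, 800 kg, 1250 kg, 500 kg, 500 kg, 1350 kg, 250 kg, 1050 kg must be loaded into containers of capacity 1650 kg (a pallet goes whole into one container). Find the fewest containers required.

Total = 1550 + 1350 + 1350 + 1250 + 1050 + 950 + 900 + 800 + 550 + 500 + 500 + 250 = 11000 kg.
Lower bound: ⌈11000/1650⌉ = 7 containers.
A packing using 8 containers:
  container 1: 1550 = 1550
  container 2: 1350 + 250 = 1600
  container 3: 1350 = 1350
  container 4: 1250 = 1250
  container 5: 1050 + 550 = 1600
  container 6: 950 + 500 = 1450
  container 7: 900 + 500 = 1400
  container 8: 800 = 800
No arrangement into 7 containers stays within capacity, so 8 is optimal.

8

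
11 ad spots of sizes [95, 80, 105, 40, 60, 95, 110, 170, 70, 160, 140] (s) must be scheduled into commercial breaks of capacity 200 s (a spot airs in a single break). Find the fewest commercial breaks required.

6

Total = 170 + 160 + 140 + 110 + 105 + 95 + 95 + 80 + 70 + 60 + 40 = 1125 s.
Lower bound: ⌈1125/200⌉ = 6 commercial breaks.
A packing using 6 commercial breaks:
  break 1: 170 = 170
  break 2: 160 + 40 = 200
  break 3: 140 + 60 = 200
  break 4: 110 + 80 = 190
  break 5: 105 + 95 = 200
  break 6: 95 + 70 = 165
This matches the lower bound, so 6 is optimal.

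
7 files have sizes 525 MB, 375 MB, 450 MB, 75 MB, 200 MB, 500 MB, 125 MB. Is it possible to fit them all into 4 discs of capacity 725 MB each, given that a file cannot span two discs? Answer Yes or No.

Yes

A valid assignment using 4 discs:
  disc 1: 525 + 200 = 725
  disc 2: 500 + 125 + 75 = 700
  disc 3: 450 = 450
  disc 4: 375 = 375
Every load is within 725 MB, so 4 discs suffice.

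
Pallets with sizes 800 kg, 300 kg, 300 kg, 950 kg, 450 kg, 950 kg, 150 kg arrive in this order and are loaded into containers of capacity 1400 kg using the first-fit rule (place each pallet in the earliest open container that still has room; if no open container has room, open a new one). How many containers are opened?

  800 → container 1 (new)  [load 800/1400]
  300 → container 1  [load 1100/1400]
  300 → container 1  [load 1400/1400]
  950 → container 2 (new)  [load 950/1400]
  450 → container 2  [load 1400/1400]
  950 → container 3 (new)  [load 950/1400]
  150 → container 3  [load 1100/1400]
3 containers opened.

3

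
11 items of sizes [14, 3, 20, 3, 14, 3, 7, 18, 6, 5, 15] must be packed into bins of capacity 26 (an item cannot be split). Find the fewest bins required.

5

Total = 20 + 18 + 15 + 14 + 14 + 7 + 6 + 5 + 3 + 3 + 3 = 108.
Lower bound: ⌈108/26⌉ = 5 bins.
A packing using 5 bins:
  bin 1: 20 + 6 = 26
  bin 2: 18 + 7 = 25
  bin 3: 15 + 5 + 3 + 3 = 26
  bin 4: 14 + 3 = 17
  bin 5: 14 = 14
This matches the lower bound, so 5 is optimal.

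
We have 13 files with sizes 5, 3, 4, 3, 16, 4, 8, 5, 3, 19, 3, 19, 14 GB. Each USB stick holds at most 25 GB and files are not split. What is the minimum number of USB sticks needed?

Total = 19 + 19 + 16 + 14 + 8 + 5 + 5 + 4 + 4 + 3 + 3 + 3 + 3 = 106 GB.
Lower bound: ⌈106/25⌉ = 5 USB sticks.
A packing using 5 USB sticks:
  USB stick 1: 19 + 5 = 24
  USB stick 2: 19 + 5 = 24
  USB stick 3: 16 + 8 = 24
  USB stick 4: 14 + 4 + 4 + 3 = 25
  USB stick 5: 3 + 3 + 3 = 9
This matches the lower bound, so 5 is optimal.

5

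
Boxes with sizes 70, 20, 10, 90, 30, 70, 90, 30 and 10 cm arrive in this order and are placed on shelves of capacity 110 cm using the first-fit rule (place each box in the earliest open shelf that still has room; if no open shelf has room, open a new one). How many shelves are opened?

  70 → shelf 1 (new)  [load 70/110]
  20 → shelf 1  [load 90/110]
  10 → shelf 1  [load 100/110]
  90 → shelf 2 (new)  [load 90/110]
  30 → shelf 3 (new)  [load 30/110]
  70 → shelf 3  [load 100/110]
  90 → shelf 4 (new)  [load 90/110]
  30 → shelf 5 (new)  [load 30/110]
  10 → shelf 1  [load 110/110]
5 shelves opened.

5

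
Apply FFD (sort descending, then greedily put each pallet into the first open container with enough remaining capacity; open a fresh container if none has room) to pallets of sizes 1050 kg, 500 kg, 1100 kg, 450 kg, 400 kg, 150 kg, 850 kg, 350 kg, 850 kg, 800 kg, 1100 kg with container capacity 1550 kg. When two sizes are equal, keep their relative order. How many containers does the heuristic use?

Sorted descending: 1100, 1100, 1050, 850, 850, 800, 500, 450, 400, 350, 150.
  1100 → container 1 (new)  [load 1100/1550]
  1100 → container 2 (new)  [load 1100/1550]
  1050 → container 3 (new)  [load 1050/1550]
  850 → container 4 (new)  [load 850/1550]
  850 → container 5 (new)  [load 850/1550]
  800 → container 6 (new)  [load 800/1550]
  500 → container 3  [load 1550/1550]
  450 → container 1  [load 1550/1550]
  400 → container 2  [load 1500/1550]
  350 → container 4  [load 1200/1550]
  150 → container 4  [load 1350/1550]
6 containers opened.

6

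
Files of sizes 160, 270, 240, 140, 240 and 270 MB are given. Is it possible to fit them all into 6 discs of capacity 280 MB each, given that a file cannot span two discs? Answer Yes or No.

A valid assignment using 6 discs:
  disc 1: 270 = 270
  disc 2: 270 = 270
  disc 3: 240 = 240
  disc 4: 240 = 240
  disc 5: 160 = 160
  disc 6: 140 = 140
Every load is within 280 MB, so 6 discs suffice.

Yes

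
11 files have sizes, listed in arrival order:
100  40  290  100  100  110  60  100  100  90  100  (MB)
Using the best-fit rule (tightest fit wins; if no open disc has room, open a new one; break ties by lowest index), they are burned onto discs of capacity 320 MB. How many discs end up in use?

4

  100 → disc 1 (new)  [load 100/320]
  40 → disc 1  [load 140/320]
  290 → disc 2 (new)  [load 290/320]
  100 → disc 1  [load 240/320]
  100 → disc 3 (new)  [load 100/320]
  110 → disc 3  [load 210/320]
  60 → disc 1  [load 300/320]
  100 → disc 3  [load 310/320]
  100 → disc 4 (new)  [load 100/320]
  90 → disc 4  [load 190/320]
  100 → disc 4  [load 290/320]
4 discs opened.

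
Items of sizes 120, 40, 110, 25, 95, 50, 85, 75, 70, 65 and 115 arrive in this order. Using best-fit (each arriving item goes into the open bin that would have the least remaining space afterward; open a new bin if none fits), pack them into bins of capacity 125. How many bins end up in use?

  120 → bin 1 (new)  [load 120/125]
  40 → bin 2 (new)  [load 40/125]
  110 → bin 3 (new)  [load 110/125]
  25 → bin 2  [load 65/125]
  95 → bin 4 (new)  [load 95/125]
  50 → bin 2  [load 115/125]
  85 → bin 5 (new)  [load 85/125]
  75 → bin 6 (new)  [load 75/125]
  70 → bin 7 (new)  [load 70/125]
  65 → bin 8 (new)  [load 65/125]
  115 → bin 9 (new)  [load 115/125]
9 bins opened.

9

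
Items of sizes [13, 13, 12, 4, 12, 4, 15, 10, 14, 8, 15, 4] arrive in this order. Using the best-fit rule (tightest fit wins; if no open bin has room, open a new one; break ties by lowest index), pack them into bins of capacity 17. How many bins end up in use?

  13 → bin 1 (new)  [load 13/17]
  13 → bin 2 (new)  [load 13/17]
  12 → bin 3 (new)  [load 12/17]
  4 → bin 1  [load 17/17]
  12 → bin 4 (new)  [load 12/17]
  4 → bin 2  [load 17/17]
  15 → bin 5 (new)  [load 15/17]
  10 → bin 6 (new)  [load 10/17]
  14 → bin 7 (new)  [load 14/17]
  8 → bin 8 (new)  [load 8/17]
  15 → bin 9 (new)  [load 15/17]
  4 → bin 3  [load 16/17]
9 bins opened.

9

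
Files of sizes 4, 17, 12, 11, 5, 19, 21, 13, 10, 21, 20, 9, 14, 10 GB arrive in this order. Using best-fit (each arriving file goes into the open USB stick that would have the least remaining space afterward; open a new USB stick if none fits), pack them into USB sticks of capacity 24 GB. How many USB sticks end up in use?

  4 → USB stick 1 (new)  [load 4/24]
  17 → USB stick 1  [load 21/24]
  12 → USB stick 2 (new)  [load 12/24]
  11 → USB stick 2  [load 23/24]
  5 → USB stick 3 (new)  [load 5/24]
  19 → USB stick 3  [load 24/24]
  21 → USB stick 4 (new)  [load 21/24]
  13 → USB stick 5 (new)  [load 13/24]
  10 → USB stick 5  [load 23/24]
  21 → USB stick 6 (new)  [load 21/24]
  20 → USB stick 7 (new)  [load 20/24]
  9 → USB stick 8 (new)  [load 9/24]
  14 → USB stick 8  [load 23/24]
  10 → USB stick 9 (new)  [load 10/24]
9 USB sticks opened.

9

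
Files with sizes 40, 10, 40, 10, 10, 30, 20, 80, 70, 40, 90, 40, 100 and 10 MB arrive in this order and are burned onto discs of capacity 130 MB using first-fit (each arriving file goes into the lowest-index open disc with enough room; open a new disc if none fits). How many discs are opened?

  40 → disc 1 (new)  [load 40/130]
  10 → disc 1  [load 50/130]
  40 → disc 1  [load 90/130]
  10 → disc 1  [load 100/130]
  10 → disc 1  [load 110/130]
  30 → disc 2 (new)  [load 30/130]
  20 → disc 1  [load 130/130]
  80 → disc 2  [load 110/130]
  70 → disc 3 (new)  [load 70/130]
  40 → disc 3  [load 110/130]
  90 → disc 4 (new)  [load 90/130]
  40 → disc 4  [load 130/130]
  100 → disc 5 (new)  [load 100/130]
  10 → disc 2  [load 120/130]
5 discs opened.

5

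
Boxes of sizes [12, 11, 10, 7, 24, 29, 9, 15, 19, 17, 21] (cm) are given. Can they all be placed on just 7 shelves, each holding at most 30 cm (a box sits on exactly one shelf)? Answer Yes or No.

A valid assignment using 7 shelves:
  shelf 1: 29 = 29
  shelf 2: 24 = 24
  shelf 3: 21 + 9 = 30
  shelf 4: 19 + 11 = 30
  shelf 5: 17 + 12 = 29
  shelf 6: 15 + 10 = 25
  shelf 7: 7 = 7
Every load is within 30 cm, so 7 shelves suffice.

Yes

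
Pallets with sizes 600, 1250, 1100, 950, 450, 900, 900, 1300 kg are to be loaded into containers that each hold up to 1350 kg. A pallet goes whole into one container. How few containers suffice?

7

Total = 1300 + 1250 + 1100 + 950 + 900 + 900 + 600 + 450 = 7450 kg.
Lower bound: ⌈7450/1350⌉ = 6 containers.
A packing using 7 containers:
  container 1: 1300 = 1300
  container 2: 1250 = 1250
  container 3: 1100 = 1100
  container 4: 950 = 950
  container 5: 900 + 450 = 1350
  container 6: 900 = 900
  container 7: 600 = 600
No arrangement into 6 containers stays within capacity, so 7 is optimal.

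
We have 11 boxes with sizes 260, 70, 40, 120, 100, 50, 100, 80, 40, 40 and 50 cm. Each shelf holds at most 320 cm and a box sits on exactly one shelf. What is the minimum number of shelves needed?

3

Total = 260 + 120 + 100 + 100 + 80 + 70 + 50 + 50 + 40 + 40 + 40 = 950 cm.
Lower bound: ⌈950/320⌉ = 3 shelves.
A packing using 3 shelves:
  shelf 1: 260 + 50 = 310
  shelf 2: 120 + 100 + 100 = 320
  shelf 3: 80 + 70 + 50 + 40 + 40 + 40 = 320
This matches the lower bound, so 3 is optimal.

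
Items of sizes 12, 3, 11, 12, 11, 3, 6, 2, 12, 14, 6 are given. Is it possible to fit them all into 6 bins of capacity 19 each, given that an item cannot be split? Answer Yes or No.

Yes

A valid assignment using 6 bins:
  bin 1: 14 + 3 + 2 = 19
  bin 2: 12 + 6 = 18
  bin 3: 12 + 6 = 18
  bin 4: 12 + 3 = 15
  bin 5: 11 = 11
  bin 6: 11 = 11
Every load is within 19, so 6 bins suffice.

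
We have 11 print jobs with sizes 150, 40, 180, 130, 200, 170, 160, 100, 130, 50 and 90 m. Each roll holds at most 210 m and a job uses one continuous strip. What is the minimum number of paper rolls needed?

Total = 200 + 180 + 170 + 160 + 150 + 130 + 130 + 100 + 90 + 50 + 40 = 1400 m.
Lower bound: ⌈1400/210⌉ = 7 paper rolls.
A packing using 8 paper rolls:
  roll 1: 200 = 200
  roll 2: 180 = 180
  roll 3: 170 + 40 = 210
  roll 4: 160 + 50 = 210
  roll 5: 150 = 150
  roll 6: 130 = 130
  roll 7: 130 = 130
  roll 8: 100 + 90 = 190
No arrangement into 7 paper rolls stays within capacity, so 8 is optimal.

8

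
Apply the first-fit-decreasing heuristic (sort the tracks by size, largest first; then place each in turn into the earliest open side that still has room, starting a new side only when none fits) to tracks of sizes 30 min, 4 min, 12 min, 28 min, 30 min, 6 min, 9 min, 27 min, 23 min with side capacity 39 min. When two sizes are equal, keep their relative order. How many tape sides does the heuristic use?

Sorted descending: 30, 30, 28, 27, 23, 12, 9, 6, 4.
  30 → side 1 (new)  [load 30/39]
  30 → side 2 (new)  [load 30/39]
  28 → side 3 (new)  [load 28/39]
  27 → side 4 (new)  [load 27/39]
  23 → side 5 (new)  [load 23/39]
  12 → side 4  [load 39/39]
  9 → side 1  [load 39/39]
  6 → side 2  [load 36/39]
  4 → side 3  [load 32/39]
5 tape sides opened.

5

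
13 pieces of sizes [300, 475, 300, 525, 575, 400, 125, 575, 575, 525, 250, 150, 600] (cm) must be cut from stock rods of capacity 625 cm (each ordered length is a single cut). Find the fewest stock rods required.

10

Total = 600 + 575 + 575 + 575 + 525 + 525 + 475 + 400 + 300 + 300 + 250 + 150 + 125 = 5375 cm.
Lower bound: ⌈5375/625⌉ = 9 stock rods.
A packing using 10 stock rods:
  stock rod 1: 600 = 600
  stock rod 2: 575 = 575
  stock rod 3: 575 = 575
  stock rod 4: 575 = 575
  stock rod 5: 525 = 525
  stock rod 6: 525 = 525
  stock rod 7: 475 + 150 = 625
  stock rod 8: 400 + 125 = 525
  stock rod 9: 300 + 300 = 600
  stock rod 10: 250 = 250
No arrangement into 9 stock rods stays within capacity, so 10 is optimal.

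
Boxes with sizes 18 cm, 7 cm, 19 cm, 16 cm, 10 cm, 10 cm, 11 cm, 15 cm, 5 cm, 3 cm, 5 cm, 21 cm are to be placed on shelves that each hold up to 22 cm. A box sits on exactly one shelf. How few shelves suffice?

7

Total = 21 + 19 + 18 + 16 + 15 + 11 + 10 + 10 + 7 + 5 + 5 + 3 = 140 cm.
Lower bound: ⌈140/22⌉ = 7 shelves.
A packing using 7 shelves:
  shelf 1: 21 = 21
  shelf 2: 19 + 3 = 22
  shelf 3: 18 = 18
  shelf 4: 16 + 5 = 21
  shelf 5: 15 + 7 = 22
  shelf 6: 11 + 10 = 21
  shelf 7: 10 + 5 = 15
This matches the lower bound, so 7 is optimal.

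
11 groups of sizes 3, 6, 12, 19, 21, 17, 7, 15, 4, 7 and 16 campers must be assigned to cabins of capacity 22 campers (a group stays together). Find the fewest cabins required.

6

Total = 21 + 19 + 17 + 16 + 15 + 12 + 7 + 7 + 6 + 4 + 3 = 127 campers.
Lower bound: ⌈127/22⌉ = 6 cabins.
A packing using 6 cabins:
  cabin 1: 21 = 21
  cabin 2: 19 + 3 = 22
  cabin 3: 17 + 4 = 21
  cabin 4: 16 + 6 = 22
  cabin 5: 15 + 7 = 22
  cabin 6: 12 + 7 = 19
This matches the lower bound, so 6 is optimal.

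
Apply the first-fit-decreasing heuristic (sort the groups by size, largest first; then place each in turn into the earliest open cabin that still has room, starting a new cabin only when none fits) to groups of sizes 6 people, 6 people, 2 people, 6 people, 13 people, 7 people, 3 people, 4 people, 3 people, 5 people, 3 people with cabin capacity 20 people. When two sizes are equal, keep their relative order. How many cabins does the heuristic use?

Sorted descending: 13, 7, 6, 6, 6, 5, 4, 3, 3, 3, 2.
  13 → cabin 1 (new)  [load 13/20]
  7 → cabin 1  [load 20/20]
  6 → cabin 2 (new)  [load 6/20]
  6 → cabin 2  [load 12/20]
  6 → cabin 2  [load 18/20]
  5 → cabin 3 (new)  [load 5/20]
  4 → cabin 3  [load 9/20]
  3 → cabin 3  [load 12/20]
  3 → cabin 3  [load 15/20]
  3 → cabin 3  [load 18/20]
  2 → cabin 2  [load 20/20]
3 cabins opened.

3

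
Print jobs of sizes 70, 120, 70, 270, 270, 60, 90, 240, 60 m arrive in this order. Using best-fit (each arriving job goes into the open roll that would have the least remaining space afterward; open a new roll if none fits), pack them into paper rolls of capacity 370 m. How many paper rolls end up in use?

4

  70 → roll 1 (new)  [load 70/370]
  120 → roll 1  [load 190/370]
  70 → roll 1  [load 260/370]
  270 → roll 2 (new)  [load 270/370]
  270 → roll 3 (new)  [load 270/370]
  60 → roll 2  [load 330/370]
  90 → roll 3  [load 360/370]
  240 → roll 4 (new)  [load 240/370]
  60 → roll 1  [load 320/370]
4 paper rolls opened.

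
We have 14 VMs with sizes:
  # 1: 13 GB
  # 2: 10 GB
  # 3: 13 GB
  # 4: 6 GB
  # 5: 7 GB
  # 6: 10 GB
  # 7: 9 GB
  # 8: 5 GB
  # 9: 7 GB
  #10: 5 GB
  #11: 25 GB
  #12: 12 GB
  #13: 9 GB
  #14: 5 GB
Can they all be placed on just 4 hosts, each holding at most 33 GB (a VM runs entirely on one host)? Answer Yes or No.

Total = 136 GB; ⌈136/33⌉ = 5.
At least 5 hosts are required, but only 4 are allowed.

No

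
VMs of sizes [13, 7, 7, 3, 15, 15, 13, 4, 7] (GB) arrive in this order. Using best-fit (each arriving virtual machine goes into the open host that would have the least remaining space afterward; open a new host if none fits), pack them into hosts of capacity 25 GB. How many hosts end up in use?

4

  13 → host 1 (new)  [load 13/25]
  7 → host 1  [load 20/25]
  7 → host 2 (new)  [load 7/25]
  3 → host 1  [load 23/25]
  15 → host 2  [load 22/25]
  15 → host 3 (new)  [load 15/25]
  13 → host 4 (new)  [load 13/25]
  4 → host 3  [load 19/25]
  7 → host 4  [load 20/25]
4 hosts opened.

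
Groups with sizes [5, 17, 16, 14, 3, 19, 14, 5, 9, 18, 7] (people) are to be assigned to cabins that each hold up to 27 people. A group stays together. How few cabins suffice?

6

Total = 19 + 18 + 17 + 16 + 14 + 14 + 9 + 7 + 5 + 5 + 3 = 127 people.
Lower bound: ⌈127/27⌉ = 5 cabins.
Also, 6 groups each exceed 27/2 people, and no two of those can share a cabin, so at least 6 cabins are needed.
A packing using 6 cabins:
  cabin 1: 19 + 7 = 26
  cabin 2: 18 + 9 = 27
  cabin 3: 17 + 5 + 5 = 27
  cabin 4: 16 + 3 = 19
  cabin 5: 14 = 14
  cabin 6: 14 = 14
This matches the lower bound, so 6 is optimal.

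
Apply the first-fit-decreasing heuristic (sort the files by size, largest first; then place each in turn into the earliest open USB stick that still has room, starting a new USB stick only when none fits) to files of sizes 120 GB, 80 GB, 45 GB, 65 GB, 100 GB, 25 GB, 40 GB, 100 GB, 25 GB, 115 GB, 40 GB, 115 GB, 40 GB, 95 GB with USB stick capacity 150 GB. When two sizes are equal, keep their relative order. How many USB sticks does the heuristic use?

Sorted descending: 120, 115, 115, 100, 100, 95, 80, 65, 45, 40, 40, 40, 25, 25.
  120 → USB stick 1 (new)  [load 120/150]
  115 → USB stick 2 (new)  [load 115/150]
  115 → USB stick 3 (new)  [load 115/150]
  100 → USB stick 4 (new)  [load 100/150]
  100 → USB stick 5 (new)  [load 100/150]
  95 → USB stick 6 (new)  [load 95/150]
  80 → USB stick 7 (new)  [load 80/150]
  65 → USB stick 7  [load 145/150]
  45 → USB stick 4  [load 145/150]
  40 → USB stick 5  [load 140/150]
  40 → USB stick 6  [load 135/150]
  40 → USB stick 8 (new)  [load 40/150]
  25 → USB stick 1  [load 145/150]
  25 → USB stick 2  [load 140/150]
8 USB sticks opened.

8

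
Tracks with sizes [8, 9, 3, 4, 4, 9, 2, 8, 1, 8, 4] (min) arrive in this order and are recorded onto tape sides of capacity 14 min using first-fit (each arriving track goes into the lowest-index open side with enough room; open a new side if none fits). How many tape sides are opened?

5

  8 → side 1 (new)  [load 8/14]
  9 → side 2 (new)  [load 9/14]
  3 → side 1  [load 11/14]
  4 → side 2  [load 13/14]
  4 → side 3 (new)  [load 4/14]
  9 → side 3  [load 13/14]
  2 → side 1  [load 13/14]
  8 → side 4 (new)  [load 8/14]
  1 → side 1  [load 14/14]
  8 → side 5 (new)  [load 8/14]
  4 → side 4  [load 12/14]
5 tape sides opened.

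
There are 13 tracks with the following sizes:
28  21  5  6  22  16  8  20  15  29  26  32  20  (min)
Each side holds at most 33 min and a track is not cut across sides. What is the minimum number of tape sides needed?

Total = 32 + 29 + 28 + 26 + 22 + 21 + 20 + 20 + 16 + 15 + 8 + 6 + 5 = 248 min.
Lower bound: ⌈248/33⌉ = 8 tape sides.
A packing using 9 tape sides:
  side 1: 32 = 32
  side 2: 29 = 29
  side 3: 28 + 5 = 33
  side 4: 26 + 6 = 32
  side 5: 22 + 8 = 30
  side 6: 21 = 21
  side 7: 20 = 20
  side 8: 20 = 20
  side 9: 16 + 15 = 31
No arrangement into 8 tape sides stays within capacity, so 9 is optimal.

9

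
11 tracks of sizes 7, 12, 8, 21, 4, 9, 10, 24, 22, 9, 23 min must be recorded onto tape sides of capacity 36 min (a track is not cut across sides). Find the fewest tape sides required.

Total = 24 + 23 + 22 + 21 + 12 + 10 + 9 + 9 + 8 + 7 + 4 = 149 min.
Lower bound: ⌈149/36⌉ = 5 tape sides.
A packing using 5 tape sides:
  side 1: 24 + 12 = 36
  side 2: 23 + 10 = 33
  side 3: 22 + 9 + 4 = 35
  side 4: 21 + 9 = 30
  side 5: 8 + 7 = 15
This matches the lower bound, so 5 is optimal.

5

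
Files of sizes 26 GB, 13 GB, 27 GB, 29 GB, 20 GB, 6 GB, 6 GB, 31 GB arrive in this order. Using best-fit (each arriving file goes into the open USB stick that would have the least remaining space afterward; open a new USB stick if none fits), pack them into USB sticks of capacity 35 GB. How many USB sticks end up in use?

  26 → USB stick 1 (new)  [load 26/35]
  13 → USB stick 2 (new)  [load 13/35]
  27 → USB stick 3 (new)  [load 27/35]
  29 → USB stick 4 (new)  [load 29/35]
  20 → USB stick 2  [load 33/35]
  6 → USB stick 4  [load 35/35]
  6 → USB stick 3  [load 33/35]
  31 → USB stick 5 (new)  [load 31/35]
5 USB sticks opened.

5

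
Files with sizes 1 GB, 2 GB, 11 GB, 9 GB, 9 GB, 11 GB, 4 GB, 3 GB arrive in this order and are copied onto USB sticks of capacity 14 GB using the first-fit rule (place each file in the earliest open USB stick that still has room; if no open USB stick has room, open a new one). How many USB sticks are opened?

  1 → USB stick 1 (new)  [load 1/14]
  2 → USB stick 1  [load 3/14]
  11 → USB stick 1  [load 14/14]
  9 → USB stick 2 (new)  [load 9/14]
  9 → USB stick 3 (new)  [load 9/14]
  11 → USB stick 4 (new)  [load 11/14]
  4 → USB stick 2  [load 13/14]
  3 → USB stick 3  [load 12/14]
4 USB sticks opened.

4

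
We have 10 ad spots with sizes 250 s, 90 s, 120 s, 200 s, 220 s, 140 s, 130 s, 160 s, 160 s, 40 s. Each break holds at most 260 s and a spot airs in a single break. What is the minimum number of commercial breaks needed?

7

Total = 250 + 220 + 200 + 160 + 160 + 140 + 130 + 120 + 90 + 40 = 1510 s.
Lower bound: ⌈1510/260⌉ = 6 commercial breaks.
A packing using 7 commercial breaks:
  break 1: 250 = 250
  break 2: 220 + 40 = 260
  break 3: 200 = 200
  break 4: 160 + 90 = 250
  break 5: 160 = 160
  break 6: 140 + 120 = 260
  break 7: 130 = 130
No arrangement into 6 commercial breaks stays within capacity, so 7 is optimal.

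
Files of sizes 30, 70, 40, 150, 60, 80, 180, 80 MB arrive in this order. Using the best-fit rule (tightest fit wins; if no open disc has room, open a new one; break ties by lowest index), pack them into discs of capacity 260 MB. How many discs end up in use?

3

  30 → disc 1 (new)  [load 30/260]
  70 → disc 1  [load 100/260]
  40 → disc 1  [load 140/260]
  150 → disc 2 (new)  [load 150/260]
  60 → disc 2  [load 210/260]
  80 → disc 1  [load 220/260]
  180 → disc 3 (new)  [load 180/260]
  80 → disc 3  [load 260/260]
3 discs opened.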